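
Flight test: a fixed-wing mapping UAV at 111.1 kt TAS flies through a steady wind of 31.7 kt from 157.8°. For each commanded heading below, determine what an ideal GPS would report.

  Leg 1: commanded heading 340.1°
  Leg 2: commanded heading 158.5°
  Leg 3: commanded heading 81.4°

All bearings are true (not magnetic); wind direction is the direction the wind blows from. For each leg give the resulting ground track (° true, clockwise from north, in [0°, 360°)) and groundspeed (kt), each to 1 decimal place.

Leg 1: heading 340.1°; drift -0.5° → track 339.6°, groundspeed 142.8 kt
Leg 2: heading 158.5°; drift +0.3° → track 158.8°, groundspeed 79.4 kt
Leg 3: heading 81.4°; drift -16.6° → track 64.8°, groundspeed 108.1 kt

Leg 1: track=339.6°, groundspeed=142.8 kt
Leg 2: track=158.8°, groundspeed=79.4 kt
Leg 3: track=64.8°, groundspeed=108.1 kt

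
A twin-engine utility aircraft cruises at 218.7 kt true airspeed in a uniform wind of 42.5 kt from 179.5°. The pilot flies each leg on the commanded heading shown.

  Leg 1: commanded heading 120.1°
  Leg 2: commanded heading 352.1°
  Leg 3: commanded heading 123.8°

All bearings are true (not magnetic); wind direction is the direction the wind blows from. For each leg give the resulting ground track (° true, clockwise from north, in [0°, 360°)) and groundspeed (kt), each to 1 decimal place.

Leg 1: heading 120.1°; drift -10.5° → track 109.6°, groundspeed 200.4 kt
Leg 2: heading 352.1°; drift +1.2° → track 353.3°, groundspeed 260.9 kt
Leg 3: heading 123.8°; drift -10.2° → track 113.6°, groundspeed 197.9 kt

Leg 1: track=109.6°, groundspeed=200.4 kt
Leg 2: track=353.3°, groundspeed=260.9 kt
Leg 3: track=113.6°, groundspeed=197.9 kt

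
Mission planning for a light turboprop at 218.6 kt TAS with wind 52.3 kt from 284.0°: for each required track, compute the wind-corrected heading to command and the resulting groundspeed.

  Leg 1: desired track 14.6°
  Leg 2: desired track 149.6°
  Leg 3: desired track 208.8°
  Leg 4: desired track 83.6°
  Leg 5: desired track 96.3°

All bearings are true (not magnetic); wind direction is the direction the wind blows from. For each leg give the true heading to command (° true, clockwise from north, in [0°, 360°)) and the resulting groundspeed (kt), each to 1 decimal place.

Leg 1: heading=0.8°, groundspeed=212.8 kt
Leg 2: heading=159.4°, groundspeed=252.0 kt
Leg 3: heading=222.2°, groundspeed=199.3 kt
Leg 4: heading=78.8°, groundspeed=266.9 kt
Leg 5: heading=94.5°, groundspeed=270.3 kt

Leg 1: desired track 14.6°; wind correction -13.8° → command heading 0.8°, groundspeed 212.8 kt
Leg 2: desired track 149.6°; wind correction +9.8° → command heading 159.4°, groundspeed 252.0 kt
Leg 3: desired track 208.8°; wind correction +13.4° → command heading 222.2°, groundspeed 199.3 kt
Leg 4: desired track 83.6°; wind correction -4.8° → command heading 78.8°, groundspeed 266.9 kt
Leg 5: desired track 96.3°; wind correction -1.8° → command heading 94.5°, groundspeed 270.3 kt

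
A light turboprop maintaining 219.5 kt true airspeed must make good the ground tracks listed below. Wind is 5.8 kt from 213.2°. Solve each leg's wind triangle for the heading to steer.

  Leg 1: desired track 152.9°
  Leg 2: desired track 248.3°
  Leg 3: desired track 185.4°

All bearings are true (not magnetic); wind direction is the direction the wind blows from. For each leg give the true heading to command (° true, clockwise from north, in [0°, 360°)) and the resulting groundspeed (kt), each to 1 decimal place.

Leg 1: desired track 152.9°; wind correction +1.3° → command heading 154.2°, groundspeed 216.6 kt
Leg 2: desired track 248.3°; wind correction -0.9° → command heading 247.4°, groundspeed 214.7 kt
Leg 3: desired track 185.4°; wind correction +0.7° → command heading 186.1°, groundspeed 214.4 kt

Leg 1: heading=154.2°, groundspeed=216.6 kt
Leg 2: heading=247.4°, groundspeed=214.7 kt
Leg 3: heading=186.1°, groundspeed=214.4 kt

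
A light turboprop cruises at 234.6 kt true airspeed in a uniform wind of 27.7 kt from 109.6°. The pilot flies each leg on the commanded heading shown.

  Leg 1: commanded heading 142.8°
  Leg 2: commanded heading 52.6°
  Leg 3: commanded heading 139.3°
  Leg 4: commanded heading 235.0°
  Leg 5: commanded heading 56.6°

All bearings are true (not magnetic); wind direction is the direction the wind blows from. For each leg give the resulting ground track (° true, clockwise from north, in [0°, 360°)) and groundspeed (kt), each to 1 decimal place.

Leg 1: track=146.9°, groundspeed=212.0 kt
Leg 2: track=46.6°, groundspeed=220.7 kt
Leg 3: track=143.0°, groundspeed=211.0 kt
Leg 4: track=240.1°, groundspeed=251.7 kt
Leg 5: track=50.8°, groundspeed=219.0 kt

Leg 1: heading 142.8°; drift +4.1° → track 146.9°, groundspeed 212.0 kt
Leg 2: heading 52.6°; drift -6.0° → track 46.6°, groundspeed 220.7 kt
Leg 3: heading 139.3°; drift +3.7° → track 143.0°, groundspeed 211.0 kt
Leg 4: heading 235.0°; drift +5.1° → track 240.1°, groundspeed 251.7 kt
Leg 5: heading 56.6°; drift -5.8° → track 50.8°, groundspeed 219.0 kt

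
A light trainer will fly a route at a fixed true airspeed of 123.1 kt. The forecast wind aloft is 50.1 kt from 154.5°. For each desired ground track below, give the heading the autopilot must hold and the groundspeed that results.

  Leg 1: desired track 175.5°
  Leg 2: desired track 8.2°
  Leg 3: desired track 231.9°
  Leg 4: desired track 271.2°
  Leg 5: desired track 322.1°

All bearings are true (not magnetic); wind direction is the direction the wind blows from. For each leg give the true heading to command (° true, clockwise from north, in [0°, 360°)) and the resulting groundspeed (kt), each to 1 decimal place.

Leg 1: desired track 175.5°; wind correction -8.4° → command heading 167.1°, groundspeed 75.0 kt
Leg 2: desired track 8.2°; wind correction +13.1° → command heading 21.3°, groundspeed 161.6 kt
Leg 3: desired track 231.9°; wind correction -23.4° → command heading 208.5°, groundspeed 102.0 kt
Leg 4: desired track 271.2°; wind correction -21.3° → command heading 249.9°, groundspeed 137.2 kt
Leg 5: desired track 322.1°; wind correction -5.0° → command heading 317.1°, groundspeed 171.6 kt

Leg 1: heading=167.1°, groundspeed=75.0 kt
Leg 2: heading=21.3°, groundspeed=161.6 kt
Leg 3: heading=208.5°, groundspeed=102.0 kt
Leg 4: heading=249.9°, groundspeed=137.2 kt
Leg 5: heading=317.1°, groundspeed=171.6 kt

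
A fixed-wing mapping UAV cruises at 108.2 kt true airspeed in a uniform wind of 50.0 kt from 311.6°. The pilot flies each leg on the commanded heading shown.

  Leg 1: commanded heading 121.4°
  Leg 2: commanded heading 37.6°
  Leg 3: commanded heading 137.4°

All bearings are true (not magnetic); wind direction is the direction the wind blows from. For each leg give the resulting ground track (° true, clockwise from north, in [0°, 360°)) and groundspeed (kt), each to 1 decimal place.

Leg 1: heading 121.4°; drift +3.2° → track 124.6°, groundspeed 157.7 kt
Leg 2: heading 37.6°; drift +25.5° → track 63.1°, groundspeed 116.0 kt
Leg 3: heading 137.4°; drift -1.8° → track 135.6°, groundspeed 158.0 kt

Leg 1: track=124.6°, groundspeed=157.7 kt
Leg 2: track=63.1°, groundspeed=116.0 kt
Leg 3: track=135.6°, groundspeed=158.0 kt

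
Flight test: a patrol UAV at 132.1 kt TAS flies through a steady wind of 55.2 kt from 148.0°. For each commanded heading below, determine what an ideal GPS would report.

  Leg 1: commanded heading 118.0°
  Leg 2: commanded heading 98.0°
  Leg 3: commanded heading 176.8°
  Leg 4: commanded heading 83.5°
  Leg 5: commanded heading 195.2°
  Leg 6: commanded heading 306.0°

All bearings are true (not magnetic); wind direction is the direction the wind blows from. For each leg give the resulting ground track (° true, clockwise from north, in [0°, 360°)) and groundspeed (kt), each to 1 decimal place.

Leg 1: track=99.9°, groundspeed=88.7 kt
Leg 2: track=74.4°, groundspeed=105.5 kt
Leg 3: track=194.4°, groundspeed=87.8 kt
Leg 4: track=58.8°, groundspeed=119.2 kt
Leg 5: track=218.4°, groundspeed=102.9 kt
Leg 6: track=312.4°, groundspeed=184.4 kt

Leg 1: heading 118.0°; drift -18.1° → track 99.9°, groundspeed 88.7 kt
Leg 2: heading 98.0°; drift -23.6° → track 74.4°, groundspeed 105.5 kt
Leg 3: heading 176.8°; drift +17.6° → track 194.4°, groundspeed 87.8 kt
Leg 4: heading 83.5°; drift -24.7° → track 58.8°, groundspeed 119.2 kt
Leg 5: heading 195.2°; drift +23.2° → track 218.4°, groundspeed 102.9 kt
Leg 6: heading 306.0°; drift +6.4° → track 312.4°, groundspeed 184.4 kt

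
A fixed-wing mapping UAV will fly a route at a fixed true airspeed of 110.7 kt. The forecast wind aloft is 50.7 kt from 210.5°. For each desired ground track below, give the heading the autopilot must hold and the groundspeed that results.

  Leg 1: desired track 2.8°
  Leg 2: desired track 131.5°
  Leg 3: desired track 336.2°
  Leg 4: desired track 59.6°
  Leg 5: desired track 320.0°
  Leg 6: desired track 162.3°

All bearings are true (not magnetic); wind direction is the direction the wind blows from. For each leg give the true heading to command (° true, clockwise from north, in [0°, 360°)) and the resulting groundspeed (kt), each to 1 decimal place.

Leg 1: heading=350.5°, groundspeed=153.1 kt
Leg 2: heading=158.2°, groundspeed=89.2 kt
Leg 3: heading=314.4°, groundspeed=132.3 kt
Leg 4: heading=72.5°, groundspeed=152.2 kt
Leg 5: heading=294.4°, groundspeed=116.8 kt
Leg 6: heading=182.3°, groundspeed=70.3 kt

Leg 1: desired track 2.8°; wind correction -12.3° → command heading 350.5°, groundspeed 153.1 kt
Leg 2: desired track 131.5°; wind correction +26.7° → command heading 158.2°, groundspeed 89.2 kt
Leg 3: desired track 336.2°; wind correction -21.8° → command heading 314.4°, groundspeed 132.3 kt
Leg 4: desired track 59.6°; wind correction +12.9° → command heading 72.5°, groundspeed 152.2 kt
Leg 5: desired track 320.0°; wind correction -25.6° → command heading 294.4°, groundspeed 116.8 kt
Leg 6: desired track 162.3°; wind correction +20.0° → command heading 182.3°, groundspeed 70.3 kt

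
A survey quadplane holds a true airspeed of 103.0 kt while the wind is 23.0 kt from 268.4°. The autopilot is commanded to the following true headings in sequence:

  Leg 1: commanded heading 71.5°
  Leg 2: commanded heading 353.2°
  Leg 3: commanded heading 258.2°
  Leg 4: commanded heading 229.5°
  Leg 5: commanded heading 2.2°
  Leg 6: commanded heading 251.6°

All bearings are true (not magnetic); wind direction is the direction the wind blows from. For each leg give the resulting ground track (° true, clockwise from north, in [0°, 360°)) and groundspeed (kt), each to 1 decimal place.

Leg 1: heading 71.5°; drift +3.1° → track 74.6°, groundspeed 125.2 kt
Leg 2: heading 353.2°; drift +12.8° → track 6.0°, groundspeed 103.5 kt
Leg 3: heading 258.2°; drift -2.9° → track 255.3°, groundspeed 80.5 kt
Leg 4: heading 229.5°; drift -9.6° → track 219.9°, groundspeed 86.3 kt
Leg 5: heading 2.2°; drift +12.4° → track 14.6°, groundspeed 107.0 kt
Leg 6: heading 251.6°; drift -4.7° → track 246.9°, groundspeed 81.3 kt

Leg 1: track=74.6°, groundspeed=125.2 kt
Leg 2: track=6.0°, groundspeed=103.5 kt
Leg 3: track=255.3°, groundspeed=80.5 kt
Leg 4: track=219.9°, groundspeed=86.3 kt
Leg 5: track=14.6°, groundspeed=107.0 kt
Leg 6: track=246.9°, groundspeed=81.3 kt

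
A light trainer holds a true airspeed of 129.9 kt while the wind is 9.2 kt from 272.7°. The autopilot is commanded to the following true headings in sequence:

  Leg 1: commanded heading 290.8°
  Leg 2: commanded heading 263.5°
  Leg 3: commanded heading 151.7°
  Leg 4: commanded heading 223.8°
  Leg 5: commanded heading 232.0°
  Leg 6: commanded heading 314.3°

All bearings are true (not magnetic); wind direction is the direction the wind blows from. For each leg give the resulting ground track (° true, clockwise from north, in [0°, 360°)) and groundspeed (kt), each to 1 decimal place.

Leg 1: heading 290.8°; drift +1.4° → track 292.2°, groundspeed 121.2 kt
Leg 2: heading 263.5°; drift -0.7° → track 262.8°, groundspeed 120.8 kt
Leg 3: heading 151.7°; drift -3.4° → track 148.3°, groundspeed 134.9 kt
Leg 4: heading 223.8°; drift -3.2° → track 220.6°, groundspeed 124.0 kt
Leg 5: heading 232.0°; drift -2.8° → track 229.2°, groundspeed 123.1 kt
Leg 6: heading 314.3°; drift +2.8° → track 317.1°, groundspeed 123.2 kt

Leg 1: track=292.2°, groundspeed=121.2 kt
Leg 2: track=262.8°, groundspeed=120.8 kt
Leg 3: track=148.3°, groundspeed=134.9 kt
Leg 4: track=220.6°, groundspeed=124.0 kt
Leg 5: track=229.2°, groundspeed=123.1 kt
Leg 6: track=317.1°, groundspeed=123.2 kt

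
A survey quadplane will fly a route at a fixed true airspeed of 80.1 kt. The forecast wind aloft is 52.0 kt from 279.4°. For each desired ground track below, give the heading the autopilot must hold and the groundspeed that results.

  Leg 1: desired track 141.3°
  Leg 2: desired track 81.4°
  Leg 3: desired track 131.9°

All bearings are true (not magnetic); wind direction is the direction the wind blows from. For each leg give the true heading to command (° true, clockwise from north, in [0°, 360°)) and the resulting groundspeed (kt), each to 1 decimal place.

Leg 1: heading=167.0°, groundspeed=110.9 kt
Leg 2: heading=69.8°, groundspeed=127.9 kt
Leg 3: heading=152.3°, groundspeed=118.9 kt

Leg 1: desired track 141.3°; wind correction +25.7° → command heading 167.0°, groundspeed 110.9 kt
Leg 2: desired track 81.4°; wind correction -11.6° → command heading 69.8°, groundspeed 127.9 kt
Leg 3: desired track 131.9°; wind correction +20.4° → command heading 152.3°, groundspeed 118.9 kt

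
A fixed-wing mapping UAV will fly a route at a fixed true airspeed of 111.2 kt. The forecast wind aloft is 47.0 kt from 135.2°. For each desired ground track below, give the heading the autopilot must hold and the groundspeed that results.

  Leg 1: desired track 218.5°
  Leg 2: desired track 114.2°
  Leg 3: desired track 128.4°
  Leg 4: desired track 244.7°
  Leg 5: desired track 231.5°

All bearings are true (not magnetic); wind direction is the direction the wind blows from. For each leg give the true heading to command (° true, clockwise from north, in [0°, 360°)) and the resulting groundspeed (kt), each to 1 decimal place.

Leg 1: heading=193.7°, groundspeed=95.4 kt
Leg 2: heading=122.9°, groundspeed=66.0 kt
Leg 3: heading=131.3°, groundspeed=64.4 kt
Leg 4: heading=221.2°, groundspeed=117.7 kt
Leg 5: heading=206.7°, groundspeed=106.1 kt

Leg 1: desired track 218.5°; wind correction -24.8° → command heading 193.7°, groundspeed 95.4 kt
Leg 2: desired track 114.2°; wind correction +8.7° → command heading 122.9°, groundspeed 66.0 kt
Leg 3: desired track 128.4°; wind correction +2.9° → command heading 131.3°, groundspeed 64.4 kt
Leg 4: desired track 244.7°; wind correction -23.5° → command heading 221.2°, groundspeed 117.7 kt
Leg 5: desired track 231.5°; wind correction -24.8° → command heading 206.7°, groundspeed 106.1 kt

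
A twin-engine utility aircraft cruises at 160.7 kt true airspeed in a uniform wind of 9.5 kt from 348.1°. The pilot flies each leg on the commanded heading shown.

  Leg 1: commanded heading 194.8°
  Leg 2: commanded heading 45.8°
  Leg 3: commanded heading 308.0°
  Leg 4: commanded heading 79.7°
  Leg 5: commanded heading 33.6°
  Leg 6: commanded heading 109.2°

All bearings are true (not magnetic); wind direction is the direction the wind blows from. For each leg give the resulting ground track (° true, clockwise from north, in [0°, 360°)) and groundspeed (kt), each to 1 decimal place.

Leg 1: track=193.4°, groundspeed=169.2 kt
Leg 2: track=48.8°, groundspeed=155.8 kt
Leg 3: track=305.7°, groundspeed=153.6 kt
Leg 4: track=83.1°, groundspeed=161.2 kt
Leg 5: track=36.1°, groundspeed=154.2 kt
Leg 6: track=112.0°, groundspeed=165.8 kt

Leg 1: heading 194.8°; drift -1.4° → track 193.4°, groundspeed 169.2 kt
Leg 2: heading 45.8°; drift +3.0° → track 48.8°, groundspeed 155.8 kt
Leg 3: heading 308.0°; drift -2.3° → track 305.7°, groundspeed 153.6 kt
Leg 4: heading 79.7°; drift +3.4° → track 83.1°, groundspeed 161.2 kt
Leg 5: heading 33.6°; drift +2.5° → track 36.1°, groundspeed 154.2 kt
Leg 6: heading 109.2°; drift +2.8° → track 112.0°, groundspeed 165.8 kt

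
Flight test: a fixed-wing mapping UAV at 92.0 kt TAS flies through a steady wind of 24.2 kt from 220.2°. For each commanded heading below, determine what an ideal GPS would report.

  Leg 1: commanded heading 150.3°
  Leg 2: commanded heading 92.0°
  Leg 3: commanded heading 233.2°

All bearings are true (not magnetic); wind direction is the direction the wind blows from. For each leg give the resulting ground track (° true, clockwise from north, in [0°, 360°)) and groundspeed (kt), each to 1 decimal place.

Leg 1: track=135.1°, groundspeed=86.7 kt
Leg 2: track=81.9°, groundspeed=108.6 kt
Leg 3: track=237.7°, groundspeed=68.6 kt

Leg 1: heading 150.3°; drift -15.2° → track 135.1°, groundspeed 86.7 kt
Leg 2: heading 92.0°; drift -10.1° → track 81.9°, groundspeed 108.6 kt
Leg 3: heading 233.2°; drift +4.5° → track 237.7°, groundspeed 68.6 kt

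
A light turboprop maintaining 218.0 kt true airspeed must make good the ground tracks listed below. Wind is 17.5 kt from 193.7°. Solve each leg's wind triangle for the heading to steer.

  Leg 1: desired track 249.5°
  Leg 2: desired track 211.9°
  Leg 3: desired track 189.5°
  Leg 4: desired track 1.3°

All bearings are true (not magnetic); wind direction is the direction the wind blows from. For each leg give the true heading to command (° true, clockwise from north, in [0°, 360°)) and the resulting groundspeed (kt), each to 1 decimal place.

Leg 1: heading=245.7°, groundspeed=207.7 kt
Leg 2: heading=210.5°, groundspeed=201.3 kt
Leg 3: heading=189.8°, groundspeed=200.5 kt
Leg 4: heading=0.3°, groundspeed=235.1 kt

Leg 1: desired track 249.5°; wind correction -3.8° → command heading 245.7°, groundspeed 207.7 kt
Leg 2: desired track 211.9°; wind correction -1.4° → command heading 210.5°, groundspeed 201.3 kt
Leg 3: desired track 189.5°; wind correction +0.3° → command heading 189.8°, groundspeed 200.5 kt
Leg 4: desired track 1.3°; wind correction -1.0° → command heading 0.3°, groundspeed 235.1 kt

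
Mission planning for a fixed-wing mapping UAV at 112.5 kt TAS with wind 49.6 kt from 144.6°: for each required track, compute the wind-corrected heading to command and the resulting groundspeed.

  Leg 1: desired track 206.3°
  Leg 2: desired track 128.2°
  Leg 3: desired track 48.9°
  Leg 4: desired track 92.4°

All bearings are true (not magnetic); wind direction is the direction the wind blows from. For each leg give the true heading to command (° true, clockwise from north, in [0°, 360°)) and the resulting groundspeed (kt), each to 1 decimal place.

Leg 1: heading=183.5°, groundspeed=80.2 kt
Leg 2: heading=135.4°, groundspeed=64.0 kt
Leg 3: heading=74.9°, groundspeed=106.0 kt
Leg 4: heading=112.8°, groundspeed=75.1 kt

Leg 1: desired track 206.3°; wind correction -22.8° → command heading 183.5°, groundspeed 80.2 kt
Leg 2: desired track 128.2°; wind correction +7.2° → command heading 135.4°, groundspeed 64.0 kt
Leg 3: desired track 48.9°; wind correction +26.0° → command heading 74.9°, groundspeed 106.0 kt
Leg 4: desired track 92.4°; wind correction +20.4° → command heading 112.8°, groundspeed 75.1 kt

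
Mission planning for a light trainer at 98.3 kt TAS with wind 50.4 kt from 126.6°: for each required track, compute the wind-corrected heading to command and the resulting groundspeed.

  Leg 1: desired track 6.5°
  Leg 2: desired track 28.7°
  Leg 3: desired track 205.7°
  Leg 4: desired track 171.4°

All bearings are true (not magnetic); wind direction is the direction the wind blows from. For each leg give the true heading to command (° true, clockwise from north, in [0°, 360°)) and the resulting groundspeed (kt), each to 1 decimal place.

Leg 1: heading=32.8°, groundspeed=113.4 kt
Leg 2: heading=59.2°, groundspeed=91.6 kt
Leg 3: heading=175.5°, groundspeed=75.4 kt
Leg 4: heading=150.2°, groundspeed=55.9 kt

Leg 1: desired track 6.5°; wind correction +26.3° → command heading 32.8°, groundspeed 113.4 kt
Leg 2: desired track 28.7°; wind correction +30.5° → command heading 59.2°, groundspeed 91.6 kt
Leg 3: desired track 205.7°; wind correction -30.2° → command heading 175.5°, groundspeed 75.4 kt
Leg 4: desired track 171.4°; wind correction -21.2° → command heading 150.2°, groundspeed 55.9 kt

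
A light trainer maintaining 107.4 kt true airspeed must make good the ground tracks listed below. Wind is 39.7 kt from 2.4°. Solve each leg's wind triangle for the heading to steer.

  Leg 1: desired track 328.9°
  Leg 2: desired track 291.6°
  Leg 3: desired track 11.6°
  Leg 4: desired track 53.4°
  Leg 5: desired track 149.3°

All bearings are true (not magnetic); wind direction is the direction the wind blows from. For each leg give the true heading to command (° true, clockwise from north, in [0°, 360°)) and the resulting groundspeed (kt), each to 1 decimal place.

Leg 1: desired track 328.9°; wind correction +11.8° → command heading 340.7°, groundspeed 72.0 kt
Leg 2: desired track 291.6°; wind correction +20.4° → command heading 312.0°, groundspeed 87.6 kt
Leg 3: desired track 11.6°; wind correction -3.4° → command heading 8.2°, groundspeed 68.0 kt
Leg 4: desired track 53.4°; wind correction -16.7° → command heading 36.7°, groundspeed 77.9 kt
Leg 5: desired track 149.3°; wind correction -11.6° → command heading 137.7°, groundspeed 138.4 kt

Leg 1: heading=340.7°, groundspeed=72.0 kt
Leg 2: heading=312.0°, groundspeed=87.6 kt
Leg 3: heading=8.2°, groundspeed=68.0 kt
Leg 4: heading=36.7°, groundspeed=77.9 kt
Leg 5: heading=137.7°, groundspeed=138.4 kt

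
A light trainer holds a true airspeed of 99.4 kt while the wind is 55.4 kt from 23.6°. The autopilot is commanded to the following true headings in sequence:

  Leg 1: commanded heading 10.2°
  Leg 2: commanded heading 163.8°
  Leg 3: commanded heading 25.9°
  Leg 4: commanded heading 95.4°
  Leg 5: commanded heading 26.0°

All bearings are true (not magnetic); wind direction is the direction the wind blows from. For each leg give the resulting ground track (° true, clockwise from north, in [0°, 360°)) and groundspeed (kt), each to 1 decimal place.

Leg 1: track=354.4°, groundspeed=47.3 kt
Leg 2: track=177.8°, groundspeed=146.3 kt
Leg 3: track=28.8°, groundspeed=44.1 kt
Leg 4: track=128.1°, groundspeed=97.5 kt
Leg 5: track=29.0°, groundspeed=44.1 kt

Leg 1: heading 10.2°; drift -15.8° → track 354.4°, groundspeed 47.3 kt
Leg 2: heading 163.8°; drift +14.0° → track 177.8°, groundspeed 146.3 kt
Leg 3: heading 25.9°; drift +2.9° → track 28.8°, groundspeed 44.1 kt
Leg 4: heading 95.4°; drift +32.7° → track 128.1°, groundspeed 97.5 kt
Leg 5: heading 26.0°; drift +3.0° → track 29.0°, groundspeed 44.1 kt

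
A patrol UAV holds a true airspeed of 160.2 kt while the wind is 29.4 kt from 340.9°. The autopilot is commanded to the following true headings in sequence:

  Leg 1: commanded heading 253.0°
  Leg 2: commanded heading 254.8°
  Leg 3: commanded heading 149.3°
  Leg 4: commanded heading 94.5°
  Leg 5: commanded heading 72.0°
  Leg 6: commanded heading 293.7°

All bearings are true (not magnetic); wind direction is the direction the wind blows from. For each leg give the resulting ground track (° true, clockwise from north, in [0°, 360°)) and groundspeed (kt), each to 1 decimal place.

Leg 1: heading 253.0°; drift -10.5° → track 242.5°, groundspeed 161.8 kt
Leg 2: heading 254.8°; drift -10.5° → track 244.3°, groundspeed 160.9 kt
Leg 3: heading 149.3°; drift +1.8° → track 151.1°, groundspeed 189.1 kt
Leg 4: heading 94.5°; drift +8.9° → track 103.4°, groundspeed 174.1 kt
Leg 5: heading 72.0°; drift +10.4° → track 82.4°, groundspeed 163.4 kt
Leg 6: heading 293.7°; drift -8.7° → track 285.0°, groundspeed 141.9 kt

Leg 1: track=242.5°, groundspeed=161.8 kt
Leg 2: track=244.3°, groundspeed=160.9 kt
Leg 3: track=151.1°, groundspeed=189.1 kt
Leg 4: track=103.4°, groundspeed=174.1 kt
Leg 5: track=82.4°, groundspeed=163.4 kt
Leg 6: track=285.0°, groundspeed=141.9 kt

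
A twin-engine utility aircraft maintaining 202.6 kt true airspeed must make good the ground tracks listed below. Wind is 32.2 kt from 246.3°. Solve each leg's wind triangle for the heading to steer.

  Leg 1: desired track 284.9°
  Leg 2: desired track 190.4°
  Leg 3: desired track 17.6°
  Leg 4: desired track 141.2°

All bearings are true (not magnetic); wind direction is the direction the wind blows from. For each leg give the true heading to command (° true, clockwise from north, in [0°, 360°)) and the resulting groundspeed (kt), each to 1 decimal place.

Leg 1: heading=279.2°, groundspeed=176.4 kt
Leg 2: heading=198.0°, groundspeed=182.8 kt
Leg 3: heading=10.7°, groundspeed=222.4 kt
Leg 4: heading=150.0°, groundspeed=208.6 kt

Leg 1: desired track 284.9°; wind correction -5.7° → command heading 279.2°, groundspeed 176.4 kt
Leg 2: desired track 190.4°; wind correction +7.6° → command heading 198.0°, groundspeed 182.8 kt
Leg 3: desired track 17.6°; wind correction -6.9° → command heading 10.7°, groundspeed 222.4 kt
Leg 4: desired track 141.2°; wind correction +8.8° → command heading 150.0°, groundspeed 208.6 kt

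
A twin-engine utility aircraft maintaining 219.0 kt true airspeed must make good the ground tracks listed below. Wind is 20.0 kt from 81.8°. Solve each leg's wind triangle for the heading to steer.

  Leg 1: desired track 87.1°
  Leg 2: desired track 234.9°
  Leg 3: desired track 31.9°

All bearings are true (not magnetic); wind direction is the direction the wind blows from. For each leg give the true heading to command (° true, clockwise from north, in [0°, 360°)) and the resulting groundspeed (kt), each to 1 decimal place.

Leg 1: heading=86.6°, groundspeed=199.1 kt
Leg 2: heading=232.5°, groundspeed=236.6 kt
Leg 3: heading=35.9°, groundspeed=205.6 kt

Leg 1: desired track 87.1°; wind correction -0.5° → command heading 86.6°, groundspeed 199.1 kt
Leg 2: desired track 234.9°; wind correction -2.4° → command heading 232.5°, groundspeed 236.6 kt
Leg 3: desired track 31.9°; wind correction +4.0° → command heading 35.9°, groundspeed 205.6 kt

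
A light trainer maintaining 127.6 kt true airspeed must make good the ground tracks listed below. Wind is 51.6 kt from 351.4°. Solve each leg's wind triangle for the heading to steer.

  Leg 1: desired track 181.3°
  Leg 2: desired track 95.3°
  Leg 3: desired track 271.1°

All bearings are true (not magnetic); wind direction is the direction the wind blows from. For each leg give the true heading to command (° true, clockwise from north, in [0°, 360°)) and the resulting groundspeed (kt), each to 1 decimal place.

Leg 1: desired track 181.3°; wind correction +4.0° → command heading 185.3°, groundspeed 178.1 kt
Leg 2: desired track 95.3°; wind correction -23.1° → command heading 72.2°, groundspeed 129.8 kt
Leg 3: desired track 271.1°; wind correction +23.5° → command heading 294.6°, groundspeed 108.3 kt

Leg 1: heading=185.3°, groundspeed=178.1 kt
Leg 2: heading=72.2°, groundspeed=129.8 kt
Leg 3: heading=294.6°, groundspeed=108.3 kt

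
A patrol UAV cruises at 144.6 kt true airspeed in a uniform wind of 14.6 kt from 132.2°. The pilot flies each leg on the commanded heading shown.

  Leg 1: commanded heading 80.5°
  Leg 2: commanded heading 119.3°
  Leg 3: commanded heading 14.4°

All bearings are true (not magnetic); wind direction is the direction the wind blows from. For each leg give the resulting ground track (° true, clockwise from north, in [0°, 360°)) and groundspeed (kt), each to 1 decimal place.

Leg 1: heading 80.5°; drift -4.8° → track 75.7°, groundspeed 136.0 kt
Leg 2: heading 119.3°; drift -1.4° → track 117.9°, groundspeed 130.4 kt
Leg 3: heading 14.4°; drift -4.9° → track 9.5°, groundspeed 152.0 kt

Leg 1: track=75.7°, groundspeed=136.0 kt
Leg 2: track=117.9°, groundspeed=130.4 kt
Leg 3: track=9.5°, groundspeed=152.0 kt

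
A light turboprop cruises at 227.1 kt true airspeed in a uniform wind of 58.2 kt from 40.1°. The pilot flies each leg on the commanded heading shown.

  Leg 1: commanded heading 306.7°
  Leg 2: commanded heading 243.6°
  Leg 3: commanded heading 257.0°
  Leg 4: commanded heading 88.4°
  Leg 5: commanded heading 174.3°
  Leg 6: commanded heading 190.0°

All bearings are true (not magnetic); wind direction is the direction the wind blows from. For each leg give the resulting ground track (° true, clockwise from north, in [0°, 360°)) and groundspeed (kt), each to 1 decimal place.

Leg 1: heading 306.7°; drift -14.1° → track 292.6°, groundspeed 237.8 kt
Leg 2: heading 243.6°; drift -4.7° → track 238.9°, groundspeed 281.4 kt
Leg 3: heading 257.0°; drift -7.3° → track 249.7°, groundspeed 275.9 kt
Leg 4: heading 88.4°; drift +13.0° → track 101.4°, groundspeed 193.3 kt
Leg 5: heading 174.3°; drift +8.9° → track 183.2°, groundspeed 270.9 kt
Leg 6: heading 190.0°; drift +6.0° → track 196.0°, groundspeed 279.0 kt

Leg 1: track=292.6°, groundspeed=237.8 kt
Leg 2: track=238.9°, groundspeed=281.4 kt
Leg 3: track=249.7°, groundspeed=275.9 kt
Leg 4: track=101.4°, groundspeed=193.3 kt
Leg 5: track=183.2°, groundspeed=270.9 kt
Leg 6: track=196.0°, groundspeed=279.0 kt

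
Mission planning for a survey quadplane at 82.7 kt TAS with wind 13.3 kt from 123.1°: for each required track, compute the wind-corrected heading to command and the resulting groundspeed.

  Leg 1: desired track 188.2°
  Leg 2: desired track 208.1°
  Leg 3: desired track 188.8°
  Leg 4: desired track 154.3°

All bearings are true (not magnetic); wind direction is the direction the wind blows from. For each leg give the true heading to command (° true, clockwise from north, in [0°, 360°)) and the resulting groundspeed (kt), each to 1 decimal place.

Leg 1: desired track 188.2°; wind correction -8.4° → command heading 179.8°, groundspeed 76.2 kt
Leg 2: desired track 208.1°; wind correction -9.2° → command heading 198.9°, groundspeed 80.5 kt
Leg 3: desired track 188.8°; wind correction -8.4° → command heading 180.4°, groundspeed 76.3 kt
Leg 4: desired track 154.3°; wind correction -4.8° → command heading 149.5°, groundspeed 71.0 kt

Leg 1: heading=179.8°, groundspeed=76.2 kt
Leg 2: heading=198.9°, groundspeed=80.5 kt
Leg 3: heading=180.4°, groundspeed=76.3 kt
Leg 4: heading=149.5°, groundspeed=71.0 kt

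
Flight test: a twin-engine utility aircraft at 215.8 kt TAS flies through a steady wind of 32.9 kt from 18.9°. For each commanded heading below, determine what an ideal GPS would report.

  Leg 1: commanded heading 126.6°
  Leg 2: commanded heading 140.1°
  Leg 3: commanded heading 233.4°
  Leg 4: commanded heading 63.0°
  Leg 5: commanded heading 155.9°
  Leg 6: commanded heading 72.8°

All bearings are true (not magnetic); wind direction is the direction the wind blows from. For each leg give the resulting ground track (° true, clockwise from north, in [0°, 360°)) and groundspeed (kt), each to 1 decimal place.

Leg 1: track=134.5°, groundspeed=228.0 kt
Leg 2: track=147.0°, groundspeed=234.5 kt
Leg 3: track=229.0°, groundspeed=243.6 kt
Leg 4: track=69.8°, groundspeed=193.5 kt
Leg 5: track=161.2°, groundspeed=240.9 kt
Leg 6: track=80.5°, groundspeed=198.2 kt

Leg 1: heading 126.6°; drift +7.9° → track 134.5°, groundspeed 228.0 kt
Leg 2: heading 140.1°; drift +6.9° → track 147.0°, groundspeed 234.5 kt
Leg 3: heading 233.4°; drift -4.4° → track 229.0°, groundspeed 243.6 kt
Leg 4: heading 63.0°; drift +6.8° → track 69.8°, groundspeed 193.5 kt
Leg 5: heading 155.9°; drift +5.3° → track 161.2°, groundspeed 240.9 kt
Leg 6: heading 72.8°; drift +7.7° → track 80.5°, groundspeed 198.2 kt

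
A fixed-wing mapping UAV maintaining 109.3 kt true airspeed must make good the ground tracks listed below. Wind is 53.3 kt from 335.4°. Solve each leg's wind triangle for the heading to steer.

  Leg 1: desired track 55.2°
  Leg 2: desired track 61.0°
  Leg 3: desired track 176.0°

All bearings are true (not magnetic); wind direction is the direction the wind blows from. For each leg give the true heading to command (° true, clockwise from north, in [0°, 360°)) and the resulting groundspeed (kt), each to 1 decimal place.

Leg 1: heading=26.5°, groundspeed=86.5 kt
Leg 2: heading=31.9°, groundspeed=91.4 kt
Leg 3: heading=185.9°, groundspeed=157.6 kt

Leg 1: desired track 55.2°; wind correction -28.7° → command heading 26.5°, groundspeed 86.5 kt
Leg 2: desired track 61.0°; wind correction -29.1° → command heading 31.9°, groundspeed 91.4 kt
Leg 3: desired track 176.0°; wind correction +9.9° → command heading 185.9°, groundspeed 157.6 kt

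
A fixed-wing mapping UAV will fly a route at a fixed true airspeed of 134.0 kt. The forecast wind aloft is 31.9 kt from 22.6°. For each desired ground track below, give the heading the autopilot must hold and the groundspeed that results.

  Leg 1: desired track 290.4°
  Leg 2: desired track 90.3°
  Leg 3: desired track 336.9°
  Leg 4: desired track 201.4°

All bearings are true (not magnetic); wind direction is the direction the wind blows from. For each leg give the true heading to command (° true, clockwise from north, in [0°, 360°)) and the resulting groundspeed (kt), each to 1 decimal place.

Leg 1: heading=304.2°, groundspeed=131.4 kt
Leg 2: heading=77.6°, groundspeed=118.6 kt
Leg 3: heading=346.7°, groundspeed=109.8 kt
Leg 4: heading=201.1°, groundspeed=165.9 kt

Leg 1: desired track 290.4°; wind correction +13.8° → command heading 304.2°, groundspeed 131.4 kt
Leg 2: desired track 90.3°; wind correction -12.7° → command heading 77.6°, groundspeed 118.6 kt
Leg 3: desired track 336.9°; wind correction +9.8° → command heading 346.7°, groundspeed 109.8 kt
Leg 4: desired track 201.4°; wind correction -0.3° → command heading 201.1°, groundspeed 165.9 kt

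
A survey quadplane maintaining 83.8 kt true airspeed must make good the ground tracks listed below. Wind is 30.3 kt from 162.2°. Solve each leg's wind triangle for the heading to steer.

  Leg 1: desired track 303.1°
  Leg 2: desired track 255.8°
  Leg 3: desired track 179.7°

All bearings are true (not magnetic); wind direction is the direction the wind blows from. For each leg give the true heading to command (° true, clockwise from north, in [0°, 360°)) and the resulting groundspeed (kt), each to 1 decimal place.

Leg 1: desired track 303.1°; wind correction -13.2° → command heading 289.9°, groundspeed 105.1 kt
Leg 2: desired track 255.8°; wind correction -21.2° → command heading 234.6°, groundspeed 80.1 kt
Leg 3: desired track 179.7°; wind correction -6.2° → command heading 173.5°, groundspeed 54.4 kt

Leg 1: heading=289.9°, groundspeed=105.1 kt
Leg 2: heading=234.6°, groundspeed=80.1 kt
Leg 3: heading=173.5°, groundspeed=54.4 kt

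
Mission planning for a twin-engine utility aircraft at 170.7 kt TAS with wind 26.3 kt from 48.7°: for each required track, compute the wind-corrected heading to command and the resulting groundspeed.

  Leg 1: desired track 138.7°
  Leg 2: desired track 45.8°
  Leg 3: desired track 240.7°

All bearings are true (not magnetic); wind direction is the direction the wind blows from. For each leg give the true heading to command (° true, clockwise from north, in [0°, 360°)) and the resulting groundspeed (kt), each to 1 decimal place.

Leg 1: desired track 138.7°; wind correction -8.9° → command heading 129.8°, groundspeed 168.7 kt
Leg 2: desired track 45.8°; wind correction +0.4° → command heading 46.2°, groundspeed 144.4 kt
Leg 3: desired track 240.7°; wind correction +1.8° → command heading 242.5°, groundspeed 196.3 kt

Leg 1: heading=129.8°, groundspeed=168.7 kt
Leg 2: heading=46.2°, groundspeed=144.4 kt
Leg 3: heading=242.5°, groundspeed=196.3 kt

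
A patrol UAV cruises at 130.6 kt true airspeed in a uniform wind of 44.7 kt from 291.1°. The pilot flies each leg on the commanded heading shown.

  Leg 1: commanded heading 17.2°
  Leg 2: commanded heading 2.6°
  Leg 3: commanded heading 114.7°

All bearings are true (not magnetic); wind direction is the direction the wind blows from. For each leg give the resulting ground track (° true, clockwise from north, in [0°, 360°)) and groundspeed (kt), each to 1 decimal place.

Leg 1: heading 17.2°; drift +19.3° → track 36.5°, groundspeed 135.1 kt
Leg 2: heading 2.6°; drift +20.0° → track 22.6°, groundspeed 123.9 kt
Leg 3: heading 114.7°; drift -0.9° → track 113.8°, groundspeed 175.2 kt

Leg 1: track=36.5°, groundspeed=135.1 kt
Leg 2: track=22.6°, groundspeed=123.9 kt
Leg 3: track=113.8°, groundspeed=175.2 kt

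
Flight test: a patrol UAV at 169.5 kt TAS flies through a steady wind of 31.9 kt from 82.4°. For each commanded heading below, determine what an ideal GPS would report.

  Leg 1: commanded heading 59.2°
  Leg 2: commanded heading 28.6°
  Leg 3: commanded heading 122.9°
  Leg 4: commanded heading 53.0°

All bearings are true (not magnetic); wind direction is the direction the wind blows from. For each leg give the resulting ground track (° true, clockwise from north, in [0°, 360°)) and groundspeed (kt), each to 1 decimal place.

Leg 1: track=54.1°, groundspeed=140.7 kt
Leg 2: track=18.9°, groundspeed=152.8 kt
Leg 3: track=131.0°, groundspeed=146.7 kt
Leg 4: track=46.7°, groundspeed=142.6 kt

Leg 1: heading 59.2°; drift -5.1° → track 54.1°, groundspeed 140.7 kt
Leg 2: heading 28.6°; drift -9.7° → track 18.9°, groundspeed 152.8 kt
Leg 3: heading 122.9°; drift +8.1° → track 131.0°, groundspeed 146.7 kt
Leg 4: heading 53.0°; drift -6.3° → track 46.7°, groundspeed 142.6 kt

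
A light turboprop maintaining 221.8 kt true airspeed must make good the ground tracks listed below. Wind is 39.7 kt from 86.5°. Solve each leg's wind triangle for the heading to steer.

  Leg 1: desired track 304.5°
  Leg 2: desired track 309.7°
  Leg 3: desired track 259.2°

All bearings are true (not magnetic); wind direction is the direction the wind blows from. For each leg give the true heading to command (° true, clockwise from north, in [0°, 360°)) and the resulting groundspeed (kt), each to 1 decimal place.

Leg 1: heading=310.8°, groundspeed=251.7 kt
Leg 2: heading=316.7°, groundspeed=249.1 kt
Leg 3: heading=257.9°, groundspeed=261.1 kt

Leg 1: desired track 304.5°; wind correction +6.3° → command heading 310.8°, groundspeed 251.7 kt
Leg 2: desired track 309.7°; wind correction +7.0° → command heading 316.7°, groundspeed 249.1 kt
Leg 3: desired track 259.2°; wind correction -1.3° → command heading 257.9°, groundspeed 261.1 kt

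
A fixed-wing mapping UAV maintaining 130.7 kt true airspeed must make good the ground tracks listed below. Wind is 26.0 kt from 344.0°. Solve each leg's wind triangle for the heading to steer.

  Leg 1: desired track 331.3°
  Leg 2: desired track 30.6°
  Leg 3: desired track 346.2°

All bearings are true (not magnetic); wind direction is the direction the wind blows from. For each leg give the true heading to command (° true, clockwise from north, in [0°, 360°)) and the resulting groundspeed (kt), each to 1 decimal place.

Leg 1: heading=333.8°, groundspeed=105.2 kt
Leg 2: heading=22.3°, groundspeed=111.5 kt
Leg 3: heading=345.8°, groundspeed=104.7 kt

Leg 1: desired track 331.3°; wind correction +2.5° → command heading 333.8°, groundspeed 105.2 kt
Leg 2: desired track 30.6°; wind correction -8.3° → command heading 22.3°, groundspeed 111.5 kt
Leg 3: desired track 346.2°; wind correction -0.4° → command heading 345.8°, groundspeed 104.7 kt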